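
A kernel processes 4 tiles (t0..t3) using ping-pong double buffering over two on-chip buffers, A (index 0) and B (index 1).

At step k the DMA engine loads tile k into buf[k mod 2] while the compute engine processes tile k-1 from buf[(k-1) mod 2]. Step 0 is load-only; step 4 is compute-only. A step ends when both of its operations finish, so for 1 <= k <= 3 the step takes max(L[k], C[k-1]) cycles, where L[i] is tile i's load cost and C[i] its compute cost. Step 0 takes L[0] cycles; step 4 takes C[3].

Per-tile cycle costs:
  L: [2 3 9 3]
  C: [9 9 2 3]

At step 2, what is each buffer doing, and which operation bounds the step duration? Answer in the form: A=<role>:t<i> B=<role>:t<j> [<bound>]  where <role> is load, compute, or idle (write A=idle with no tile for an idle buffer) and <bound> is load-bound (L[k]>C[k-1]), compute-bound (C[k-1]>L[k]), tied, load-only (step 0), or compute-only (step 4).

step 2: A=load:t2 B=compute:t1 [tied]

k=0 load=t0/2c comp=- wait=2 total=2
k=1 load=t1/3c comp=t0/9c wait=9 total=11
k=2 load=t2/9c comp=t1/9c wait=9 total=20
k=3 load=t3/3c comp=t2/2c wait=3 total=23
k=4 load=- comp=t3/3c wait=3 total=26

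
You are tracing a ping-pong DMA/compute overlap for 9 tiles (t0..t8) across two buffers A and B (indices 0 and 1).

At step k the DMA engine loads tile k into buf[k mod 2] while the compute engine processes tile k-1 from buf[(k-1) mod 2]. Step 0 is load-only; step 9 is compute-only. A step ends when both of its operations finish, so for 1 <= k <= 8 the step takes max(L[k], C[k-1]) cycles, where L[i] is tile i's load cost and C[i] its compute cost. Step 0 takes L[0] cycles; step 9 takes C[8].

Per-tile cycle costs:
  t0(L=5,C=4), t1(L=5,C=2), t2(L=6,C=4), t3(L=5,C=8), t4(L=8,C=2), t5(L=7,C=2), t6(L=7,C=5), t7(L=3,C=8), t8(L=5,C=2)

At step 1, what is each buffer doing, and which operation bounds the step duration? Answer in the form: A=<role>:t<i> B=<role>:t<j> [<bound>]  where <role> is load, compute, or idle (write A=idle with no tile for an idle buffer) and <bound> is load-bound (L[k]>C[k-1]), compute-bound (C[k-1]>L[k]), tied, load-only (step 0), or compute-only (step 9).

step 1: A=compute:t0 B=load:t1 [load-bound]

step 0: L[0]=5 → dur=5, Σ=5 | A=load:t0 B=idle [load-only]
step 1: L[1]=5 C[0]=4 → dur=5, Σ=10 | A=compute:t0 B=load:t1 [load-bound]
step 2: L[2]=6 C[1]=2 → dur=6, Σ=16 | A=load:t2 B=compute:t1 [load-bound]
step 3: L[3]=5 C[2]=4 → dur=5, Σ=21 | A=compute:t2 B=load:t3 [load-bound]
step 4: L[4]=8 C[3]=8 → dur=8, Σ=29 | A=load:t4 B=compute:t3 [tied]
step 5: L[5]=7 C[4]=2 → dur=7, Σ=36 | A=compute:t4 B=load:t5 [load-bound]
step 6: L[6]=7 C[5]=2 → dur=7, Σ=43 | A=load:t6 B=compute:t5 [load-bound]
step 7: L[7]=3 C[6]=5 → dur=5, Σ=48 | A=compute:t6 B=load:t7 [compute-bound]
step 8: L[8]=5 C[7]=8 → dur=8, Σ=56 | A=load:t8 B=compute:t7 [compute-bound]
step 9: C[8]=2 → dur=2, Σ=58 | A=compute:t8 B=idle [compute-only]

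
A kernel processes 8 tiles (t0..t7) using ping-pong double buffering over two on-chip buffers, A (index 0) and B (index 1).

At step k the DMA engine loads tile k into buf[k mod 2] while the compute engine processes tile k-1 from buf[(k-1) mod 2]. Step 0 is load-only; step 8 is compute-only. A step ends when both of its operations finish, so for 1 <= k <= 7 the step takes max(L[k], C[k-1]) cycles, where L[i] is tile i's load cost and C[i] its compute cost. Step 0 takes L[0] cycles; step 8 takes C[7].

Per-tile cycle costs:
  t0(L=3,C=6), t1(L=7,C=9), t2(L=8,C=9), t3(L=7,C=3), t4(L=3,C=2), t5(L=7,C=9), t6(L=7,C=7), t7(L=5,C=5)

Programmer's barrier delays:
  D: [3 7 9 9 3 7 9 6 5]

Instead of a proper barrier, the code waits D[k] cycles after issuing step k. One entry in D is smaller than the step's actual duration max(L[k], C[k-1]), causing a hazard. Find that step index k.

hazard at step 7

[0] required=L[0]=3=3 vs D=3 ok
[1] required=max(L[1]=7,C[0]=6)=7 vs D=7 ok
[2] required=max(L[2]=8,C[1]=9)=9 vs D=9 ok
[3] required=max(L[3]=7,C[2]=9)=9 vs D=9 ok
[4] required=max(L[4]=3,C[3]=3)=3 vs D=3 ok
[5] required=max(L[5]=7,C[4]=2)=7 vs D=7 ok
[6] required=max(L[6]=7,C[5]=9)=9 vs D=9 ok
[7] required=max(L[7]=5,C[6]=7)=7 vs D=6 SHORT
[8] required=C[7]=5=5 vs D=5 ok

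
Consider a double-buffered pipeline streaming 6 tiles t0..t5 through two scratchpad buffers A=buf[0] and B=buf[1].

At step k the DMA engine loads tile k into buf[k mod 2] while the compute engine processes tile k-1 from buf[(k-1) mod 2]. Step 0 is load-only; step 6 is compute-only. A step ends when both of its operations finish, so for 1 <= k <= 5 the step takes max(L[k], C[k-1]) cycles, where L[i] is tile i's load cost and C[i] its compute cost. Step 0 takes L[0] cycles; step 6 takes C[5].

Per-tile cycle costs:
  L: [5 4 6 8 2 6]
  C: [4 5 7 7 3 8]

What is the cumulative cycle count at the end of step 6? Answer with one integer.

k=0 load=t0/5c comp=- wait=5 total=5
k=1 load=t1/4c comp=t0/4c wait=4 total=9
k=2 load=t2/6c comp=t1/5c wait=6 total=15
k=3 load=t3/8c comp=t2/7c wait=8 total=23
k=4 load=t4/2c comp=t3/7c wait=7 total=30
k=5 load=t5/6c comp=t4/3c wait=6 total=36
k=6 load=- comp=t5/8c wait=8 total=44

end_cycle[6] = 44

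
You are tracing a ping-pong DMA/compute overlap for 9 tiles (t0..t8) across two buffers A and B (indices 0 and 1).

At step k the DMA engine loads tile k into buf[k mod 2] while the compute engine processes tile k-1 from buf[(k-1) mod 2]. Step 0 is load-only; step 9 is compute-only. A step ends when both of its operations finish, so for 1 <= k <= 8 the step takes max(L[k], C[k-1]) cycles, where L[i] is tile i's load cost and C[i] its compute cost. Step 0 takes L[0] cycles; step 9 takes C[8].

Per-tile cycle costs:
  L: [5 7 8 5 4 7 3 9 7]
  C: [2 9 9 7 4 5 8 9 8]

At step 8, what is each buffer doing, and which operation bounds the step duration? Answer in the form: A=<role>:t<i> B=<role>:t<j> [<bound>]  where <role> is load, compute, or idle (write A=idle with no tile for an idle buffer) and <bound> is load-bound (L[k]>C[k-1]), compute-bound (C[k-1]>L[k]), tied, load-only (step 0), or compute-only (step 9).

step 8: A=load:t8 B=compute:t7 [compute-bound]

[0] DMA t0→A (5c) ∥ CU idle ⇒ 5c, clock 5
[1] DMA t1→B (7c) ∥ CU A:t0 (2c) ⇒ 7c, clock 12
[2] DMA t2→A (8c) ∥ CU B:t1 (9c) ⇒ 9c, clock 21
[3] DMA t3→B (5c) ∥ CU A:t2 (9c) ⇒ 9c, clock 30
[4] DMA t4→A (4c) ∥ CU B:t3 (7c) ⇒ 7c, clock 37
[5] DMA t5→B (7c) ∥ CU A:t4 (4c) ⇒ 7c, clock 44
[6] DMA t6→A (3c) ∥ CU B:t5 (5c) ⇒ 5c, clock 49
[7] DMA t7→B (9c) ∥ CU A:t6 (8c) ⇒ 9c, clock 58
[8] DMA t8→A (7c) ∥ CU B:t7 (9c) ⇒ 9c, clock 67
[9] DMA idle ∥ CU A:t8 (8c) ⇒ 8c, clock 75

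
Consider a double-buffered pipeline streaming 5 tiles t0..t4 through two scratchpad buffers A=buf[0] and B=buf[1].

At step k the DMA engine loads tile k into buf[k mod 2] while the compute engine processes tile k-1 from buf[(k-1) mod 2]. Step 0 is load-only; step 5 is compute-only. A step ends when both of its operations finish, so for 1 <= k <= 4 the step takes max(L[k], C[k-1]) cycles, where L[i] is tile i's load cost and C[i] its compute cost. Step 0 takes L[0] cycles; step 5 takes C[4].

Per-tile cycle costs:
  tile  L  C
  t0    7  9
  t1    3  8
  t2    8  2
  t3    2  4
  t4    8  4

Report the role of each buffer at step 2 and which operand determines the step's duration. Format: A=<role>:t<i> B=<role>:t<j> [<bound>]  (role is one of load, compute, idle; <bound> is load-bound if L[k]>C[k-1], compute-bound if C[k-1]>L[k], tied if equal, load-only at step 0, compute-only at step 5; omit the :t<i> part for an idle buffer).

step 2: A=load:t2 B=compute:t1 [tied]

step 0: L[0]=7 → dur=7, Σ=7 | A=load:t0 B=idle [load-only]
step 1: L[1]=3 C[0]=9 → dur=9, Σ=16 | A=compute:t0 B=load:t1 [compute-bound]
step 2: L[2]=8 C[1]=8 → dur=8, Σ=24 | A=load:t2 B=compute:t1 [tied]
step 3: L[3]=2 C[2]=2 → dur=2, Σ=26 | A=compute:t2 B=load:t3 [tied]
step 4: L[4]=8 C[3]=4 → dur=8, Σ=34 | A=load:t4 B=compute:t3 [load-bound]
step 5: C[4]=4 → dur=4, Σ=38 | A=compute:t4 B=idle [compute-only]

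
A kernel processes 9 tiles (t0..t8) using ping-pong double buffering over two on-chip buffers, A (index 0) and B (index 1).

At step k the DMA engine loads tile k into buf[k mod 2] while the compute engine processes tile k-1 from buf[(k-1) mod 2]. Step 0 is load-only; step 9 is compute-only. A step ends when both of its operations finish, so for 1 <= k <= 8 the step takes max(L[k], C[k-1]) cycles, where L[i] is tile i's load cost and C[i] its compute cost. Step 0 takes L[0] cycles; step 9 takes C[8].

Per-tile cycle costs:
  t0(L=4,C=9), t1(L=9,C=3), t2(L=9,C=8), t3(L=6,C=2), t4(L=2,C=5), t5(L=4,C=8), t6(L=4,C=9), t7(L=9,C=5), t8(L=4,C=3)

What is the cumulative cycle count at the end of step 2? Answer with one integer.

end_cycle[2] = 22

step 0: L[0]=4 → dur=4, Σ=4 | A=load:t0 B=idle [load-only]
step 1: L[1]=9 C[0]=9 → dur=9, Σ=13 | A=compute:t0 B=load:t1 [tied]
step 2: L[2]=9 C[1]=3 → dur=9, Σ=22 | A=load:t2 B=compute:t1 [load-bound]
step 3: L[3]=6 C[2]=8 → dur=8, Σ=30 | A=compute:t2 B=load:t3 [compute-bound]
step 4: L[4]=2 C[3]=2 → dur=2, Σ=32 | A=load:t4 B=compute:t3 [tied]
step 5: L[5]=4 C[4]=5 → dur=5, Σ=37 | A=compute:t4 B=load:t5 [compute-bound]
step 6: L[6]=4 C[5]=8 → dur=8, Σ=45 | A=load:t6 B=compute:t5 [compute-bound]
step 7: L[7]=9 C[6]=9 → dur=9, Σ=54 | A=compute:t6 B=load:t7 [tied]
step 8: L[8]=4 C[7]=5 → dur=5, Σ=59 | A=load:t8 B=compute:t7 [compute-bound]
step 9: C[8]=3 → dur=3, Σ=62 | A=compute:t8 B=idle [compute-only]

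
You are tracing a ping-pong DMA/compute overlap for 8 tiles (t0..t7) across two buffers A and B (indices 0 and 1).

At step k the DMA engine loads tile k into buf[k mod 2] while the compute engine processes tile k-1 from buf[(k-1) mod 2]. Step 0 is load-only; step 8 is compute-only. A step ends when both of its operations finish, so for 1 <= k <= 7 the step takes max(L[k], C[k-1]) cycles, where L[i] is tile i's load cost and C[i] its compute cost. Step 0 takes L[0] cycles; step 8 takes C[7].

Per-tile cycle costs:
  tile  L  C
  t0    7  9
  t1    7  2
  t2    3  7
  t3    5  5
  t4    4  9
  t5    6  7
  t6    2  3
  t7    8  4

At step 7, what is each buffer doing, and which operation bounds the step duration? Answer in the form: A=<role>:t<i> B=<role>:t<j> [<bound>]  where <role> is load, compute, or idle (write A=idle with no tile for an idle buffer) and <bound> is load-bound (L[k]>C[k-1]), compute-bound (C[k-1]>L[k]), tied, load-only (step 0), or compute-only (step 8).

k=0 load=t0/7c comp=- wait=7 total=7
k=1 load=t1/7c comp=t0/9c wait=9 total=16
k=2 load=t2/3c comp=t1/2c wait=3 total=19
k=3 load=t3/5c comp=t2/7c wait=7 total=26
k=4 load=t4/4c comp=t3/5c wait=5 total=31
k=5 load=t5/6c comp=t4/9c wait=9 total=40
k=6 load=t6/2c comp=t5/7c wait=7 total=47
k=7 load=t7/8c comp=t6/3c wait=8 total=55
k=8 load=- comp=t7/4c wait=4 total=59

step 7: A=compute:t6 B=load:t7 [load-bound]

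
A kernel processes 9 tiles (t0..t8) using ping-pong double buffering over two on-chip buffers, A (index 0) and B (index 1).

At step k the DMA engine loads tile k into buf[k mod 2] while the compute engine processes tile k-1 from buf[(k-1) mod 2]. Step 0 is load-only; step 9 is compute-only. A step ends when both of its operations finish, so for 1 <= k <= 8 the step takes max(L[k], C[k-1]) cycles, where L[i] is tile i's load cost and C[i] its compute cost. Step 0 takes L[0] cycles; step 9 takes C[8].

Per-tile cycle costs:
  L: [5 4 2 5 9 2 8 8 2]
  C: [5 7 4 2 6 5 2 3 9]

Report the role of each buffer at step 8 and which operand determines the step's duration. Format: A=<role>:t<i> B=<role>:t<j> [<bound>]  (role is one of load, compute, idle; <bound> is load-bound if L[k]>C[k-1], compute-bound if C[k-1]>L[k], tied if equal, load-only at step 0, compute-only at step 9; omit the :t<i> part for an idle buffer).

k=0 load=t0/5c comp=- wait=5 total=5
k=1 load=t1/4c comp=t0/5c wait=5 total=10
k=2 load=t2/2c comp=t1/7c wait=7 total=17
k=3 load=t3/5c comp=t2/4c wait=5 total=22
k=4 load=t4/9c comp=t3/2c wait=9 total=31
k=5 load=t5/2c comp=t4/6c wait=6 total=37
k=6 load=t6/8c comp=t5/5c wait=8 total=45
k=7 load=t7/8c comp=t6/2c wait=8 total=53
k=8 load=t8/2c comp=t7/3c wait=3 total=56
k=9 load=- comp=t8/9c wait=9 total=65

step 8: A=load:t8 B=compute:t7 [compute-bound]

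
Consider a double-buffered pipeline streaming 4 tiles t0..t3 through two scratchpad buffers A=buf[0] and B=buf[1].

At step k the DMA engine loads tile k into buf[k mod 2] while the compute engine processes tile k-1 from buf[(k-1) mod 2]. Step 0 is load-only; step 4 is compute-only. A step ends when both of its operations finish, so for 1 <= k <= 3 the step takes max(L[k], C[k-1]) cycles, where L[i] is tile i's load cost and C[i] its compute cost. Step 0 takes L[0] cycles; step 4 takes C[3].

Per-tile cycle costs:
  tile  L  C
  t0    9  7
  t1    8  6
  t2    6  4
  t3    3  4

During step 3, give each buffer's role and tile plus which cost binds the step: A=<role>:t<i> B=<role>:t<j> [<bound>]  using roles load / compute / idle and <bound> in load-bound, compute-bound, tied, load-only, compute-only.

step 3: A=compute:t2 B=load:t3 [compute-bound]

[0] DMA t0→A (9c) ∥ CU idle ⇒ 9c, clock 9
[1] DMA t1→B (8c) ∥ CU A:t0 (7c) ⇒ 8c, clock 17
[2] DMA t2→A (6c) ∥ CU B:t1 (6c) ⇒ 6c, clock 23
[3] DMA t3→B (3c) ∥ CU A:t2 (4c) ⇒ 4c, clock 27
[4] DMA idle ∥ CU B:t3 (4c) ⇒ 4c, clock 31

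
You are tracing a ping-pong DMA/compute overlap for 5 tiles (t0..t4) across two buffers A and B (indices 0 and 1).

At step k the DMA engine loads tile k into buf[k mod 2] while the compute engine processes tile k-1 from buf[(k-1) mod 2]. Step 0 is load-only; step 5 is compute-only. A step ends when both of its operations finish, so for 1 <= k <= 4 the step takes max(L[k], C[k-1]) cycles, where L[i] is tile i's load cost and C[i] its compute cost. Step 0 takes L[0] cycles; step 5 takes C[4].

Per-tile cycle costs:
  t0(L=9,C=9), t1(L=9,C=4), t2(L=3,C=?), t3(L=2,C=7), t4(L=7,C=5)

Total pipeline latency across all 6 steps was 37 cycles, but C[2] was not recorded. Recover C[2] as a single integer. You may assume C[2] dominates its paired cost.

C[2] = 3

step 0 | dur = L[0]=9 = 9
step 1 | dur = max(L[1]=9, C[0]=9) = 9
step 2 | dur = max(L[2]=3, C[1]=4) = 4
step 3 | dur = max(L[3]=2, C[2]=?) = C[2]  (unknown; binding)
step 4 | dur = max(L[4]=7, C[3]=7) = 7
step 5 | dur = C[4]=5 = 5
sum of known step durations = 34
dur[3] = total - known = 37 - 34 = 3
C[2] is the binding max in step 3, so C[2] = dur[3] = 3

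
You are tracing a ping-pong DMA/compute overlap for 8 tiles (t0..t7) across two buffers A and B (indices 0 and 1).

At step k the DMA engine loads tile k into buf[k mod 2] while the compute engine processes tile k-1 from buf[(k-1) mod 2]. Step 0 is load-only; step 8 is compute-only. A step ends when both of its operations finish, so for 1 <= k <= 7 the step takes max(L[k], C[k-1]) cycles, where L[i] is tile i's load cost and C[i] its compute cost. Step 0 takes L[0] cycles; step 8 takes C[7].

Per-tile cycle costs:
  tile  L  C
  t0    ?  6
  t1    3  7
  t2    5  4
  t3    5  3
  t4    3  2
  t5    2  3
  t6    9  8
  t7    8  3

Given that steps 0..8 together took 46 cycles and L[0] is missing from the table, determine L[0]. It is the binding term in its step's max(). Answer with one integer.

step 0 → dur = L[0]=? = L[0]  (unknown; binding)
step 1 → dur = max(L[1]=3, C[0]=6) = 6
step 2 → dur = max(L[2]=5, C[1]=7) = 7
step 3 → dur = max(L[3]=5, C[2]=4) = 5
step 4 → dur = max(L[4]=3, C[3]=3) = 3
step 5 → dur = max(L[5]=2, C[4]=2) = 2
step 6 → dur = max(L[6]=9, C[5]=3) = 9
step 7 → dur = max(L[7]=8, C[6]=8) = 8
step 8 → dur = C[7]=3 = 3
sum of known step durations = 43
dur[0] = total - known = 46 - 43 = 3
L[0] is the binding max in step 0, so L[0] = dur[0] = 3

L[0] = 3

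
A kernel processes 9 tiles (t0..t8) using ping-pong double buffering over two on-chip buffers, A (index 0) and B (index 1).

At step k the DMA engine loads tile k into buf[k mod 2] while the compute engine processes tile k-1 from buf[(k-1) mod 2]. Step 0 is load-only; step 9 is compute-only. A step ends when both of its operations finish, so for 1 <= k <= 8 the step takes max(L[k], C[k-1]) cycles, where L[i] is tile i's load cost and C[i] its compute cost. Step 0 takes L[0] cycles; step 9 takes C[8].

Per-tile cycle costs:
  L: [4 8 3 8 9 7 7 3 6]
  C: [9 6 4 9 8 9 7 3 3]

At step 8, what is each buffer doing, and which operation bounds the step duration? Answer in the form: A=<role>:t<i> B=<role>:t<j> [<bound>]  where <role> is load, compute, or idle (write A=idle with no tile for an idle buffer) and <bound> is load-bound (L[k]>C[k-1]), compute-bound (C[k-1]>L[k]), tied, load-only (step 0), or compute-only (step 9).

step 8: A=load:t8 B=compute:t7 [load-bound]

  0. 4=4c; end=4; A:t0 B:-
  1. max(8,9)=9c; end=13; A:t0 B:t1
  2. max(3,6)=6c; end=19; A:t2 B:t1
  3. max(8,4)=8c; end=27; A:t2 B:t3
  4. max(9,9)=9c; end=36; A:t4 B:t3
  5. max(7,8)=8c; end=44; A:t4 B:t5
  6. max(7,9)=9c; end=53; A:t6 B:t5
  7. max(3,7)=7c; end=60; A:t6 B:t7
  8. max(6,3)=6c; end=66; A:t8 B:t7
  9. 3=3c; end=69; A:t8 B:t7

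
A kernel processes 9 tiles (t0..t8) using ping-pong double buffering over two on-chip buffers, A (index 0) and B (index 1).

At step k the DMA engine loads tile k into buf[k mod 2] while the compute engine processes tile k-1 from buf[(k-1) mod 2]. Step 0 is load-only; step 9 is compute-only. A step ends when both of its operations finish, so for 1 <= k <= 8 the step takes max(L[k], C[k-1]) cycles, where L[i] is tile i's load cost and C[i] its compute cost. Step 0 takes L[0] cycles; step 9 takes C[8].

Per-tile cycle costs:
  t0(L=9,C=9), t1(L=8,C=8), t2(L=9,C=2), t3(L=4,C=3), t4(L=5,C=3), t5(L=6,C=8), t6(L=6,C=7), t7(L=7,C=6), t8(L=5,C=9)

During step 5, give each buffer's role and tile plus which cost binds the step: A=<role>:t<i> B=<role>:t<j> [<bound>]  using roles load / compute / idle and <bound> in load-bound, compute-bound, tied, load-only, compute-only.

step 0: L[0]=9 → dur=9, Σ=9 | A=load:t0 B=idle [load-only]
step 1: L[1]=8 C[0]=9 → dur=9, Σ=18 | A=compute:t0 B=load:t1 [compute-bound]
step 2: L[2]=9 C[1]=8 → dur=9, Σ=27 | A=load:t2 B=compute:t1 [load-bound]
step 3: L[3]=4 C[2]=2 → dur=4, Σ=31 | A=compute:t2 B=load:t3 [load-bound]
step 4: L[4]=5 C[3]=3 → dur=5, Σ=36 | A=load:t4 B=compute:t3 [load-bound]
step 5: L[5]=6 C[4]=3 → dur=6, Σ=42 | A=compute:t4 B=load:t5 [load-bound]
step 6: L[6]=6 C[5]=8 → dur=8, Σ=50 | A=load:t6 B=compute:t5 [compute-bound]
step 7: L[7]=7 C[6]=7 → dur=7, Σ=57 | A=compute:t6 B=load:t7 [tied]
step 8: L[8]=5 C[7]=6 → dur=6, Σ=63 | A=load:t8 B=compute:t7 [compute-bound]
step 9: C[8]=9 → dur=9, Σ=72 | A=compute:t8 B=idle [compute-only]

step 5: A=compute:t4 B=load:t5 [load-bound]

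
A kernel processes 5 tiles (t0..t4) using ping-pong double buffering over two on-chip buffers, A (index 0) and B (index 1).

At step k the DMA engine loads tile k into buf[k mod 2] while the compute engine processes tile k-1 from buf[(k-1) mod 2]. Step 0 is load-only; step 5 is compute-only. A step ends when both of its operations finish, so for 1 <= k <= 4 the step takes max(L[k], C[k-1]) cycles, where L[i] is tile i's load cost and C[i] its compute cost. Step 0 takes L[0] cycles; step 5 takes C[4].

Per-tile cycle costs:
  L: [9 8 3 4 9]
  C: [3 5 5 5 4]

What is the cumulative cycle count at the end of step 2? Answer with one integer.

end_cycle[2] = 22

step 0: L[0]=9 → dur=9, Σ=9 | A=load:t0 B=idle [load-only]
step 1: L[1]=8 C[0]=3 → dur=8, Σ=17 | A=compute:t0 B=load:t1 [load-bound]
step 2: L[2]=3 C[1]=5 → dur=5, Σ=22 | A=load:t2 B=compute:t1 [compute-bound]
step 3: L[3]=4 C[2]=5 → dur=5, Σ=27 | A=compute:t2 B=load:t3 [compute-bound]
step 4: L[4]=9 C[3]=5 → dur=9, Σ=36 | A=load:t4 B=compute:t3 [load-bound]
step 5: C[4]=4 → dur=4, Σ=40 | A=compute:t4 B=idle [compute-only]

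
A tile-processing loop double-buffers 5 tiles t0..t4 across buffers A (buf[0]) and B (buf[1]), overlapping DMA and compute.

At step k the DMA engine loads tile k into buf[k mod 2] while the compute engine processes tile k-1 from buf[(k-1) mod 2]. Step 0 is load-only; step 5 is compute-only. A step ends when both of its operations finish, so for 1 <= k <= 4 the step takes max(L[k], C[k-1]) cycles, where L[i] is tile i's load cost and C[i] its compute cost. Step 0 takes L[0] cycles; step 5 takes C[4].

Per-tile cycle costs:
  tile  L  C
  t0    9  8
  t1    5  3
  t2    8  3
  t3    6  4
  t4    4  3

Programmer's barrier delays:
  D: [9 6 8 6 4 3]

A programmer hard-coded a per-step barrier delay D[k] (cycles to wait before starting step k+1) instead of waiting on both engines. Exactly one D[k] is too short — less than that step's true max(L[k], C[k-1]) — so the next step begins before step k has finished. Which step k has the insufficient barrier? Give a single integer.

step 0: need L[0]=9 = 9; D[0]=9 ok
step 1: need max(L[1]=5,C[0]=8) = 8; D[1]=6 SHORT
step 2: need max(L[2]=8,C[1]=3) = 8; D[2]=8 ok
step 3: need max(L[3]=6,C[2]=3) = 6; D[3]=6 ok
step 4: need max(L[4]=4,C[3]=4) = 4; D[4]=4 ok
step 5: need C[4]=3 = 3; D[5]=3 ok

hazard at step 1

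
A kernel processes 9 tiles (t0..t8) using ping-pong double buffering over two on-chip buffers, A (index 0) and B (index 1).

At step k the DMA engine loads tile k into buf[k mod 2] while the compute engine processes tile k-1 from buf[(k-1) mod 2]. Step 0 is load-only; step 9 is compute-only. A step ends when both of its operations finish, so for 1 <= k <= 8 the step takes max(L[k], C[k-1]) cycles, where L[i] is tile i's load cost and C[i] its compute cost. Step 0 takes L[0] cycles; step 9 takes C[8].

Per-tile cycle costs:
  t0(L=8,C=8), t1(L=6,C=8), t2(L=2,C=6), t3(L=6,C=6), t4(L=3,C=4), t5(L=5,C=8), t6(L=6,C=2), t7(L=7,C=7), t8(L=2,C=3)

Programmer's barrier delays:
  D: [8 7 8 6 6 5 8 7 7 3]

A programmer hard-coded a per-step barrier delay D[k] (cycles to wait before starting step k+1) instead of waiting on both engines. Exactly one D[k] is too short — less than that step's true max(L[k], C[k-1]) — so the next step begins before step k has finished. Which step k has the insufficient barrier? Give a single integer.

k=0 barrier L[0]=8→8c, D[0]=8 ok
k=1 barrier max(L[1]=6,C[0]=8)→8c, D[1]=7 SHORT
k=2 barrier max(L[2]=2,C[1]=8)→8c, D[2]=8 ok
k=3 barrier max(L[3]=6,C[2]=6)→6c, D[3]=6 ok
k=4 barrier max(L[4]=3,C[3]=6)→6c, D[4]=6 ok
k=5 barrier max(L[5]=5,C[4]=4)→5c, D[5]=5 ok
k=6 barrier max(L[6]=6,C[5]=8)→8c, D[6]=8 ok
k=7 barrier max(L[7]=7,C[6]=2)→7c, D[7]=7 ok
k=8 barrier max(L[8]=2,C[7]=7)→7c, D[8]=7 ok
k=9 barrier C[8]=3→3c, D[9]=3 ok

hazard at step 1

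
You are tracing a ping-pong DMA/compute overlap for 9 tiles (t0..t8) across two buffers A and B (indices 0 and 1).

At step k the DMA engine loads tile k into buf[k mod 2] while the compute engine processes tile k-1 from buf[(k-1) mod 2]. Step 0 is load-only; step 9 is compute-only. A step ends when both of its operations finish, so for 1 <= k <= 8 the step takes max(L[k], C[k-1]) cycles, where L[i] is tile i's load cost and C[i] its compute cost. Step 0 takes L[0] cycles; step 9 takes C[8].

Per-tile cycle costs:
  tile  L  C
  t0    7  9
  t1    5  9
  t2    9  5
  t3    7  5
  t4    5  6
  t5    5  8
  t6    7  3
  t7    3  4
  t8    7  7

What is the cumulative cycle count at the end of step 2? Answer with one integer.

  0. 7=7c; end=7; A:t0 B:-
  1. max(5,9)=9c; end=16; A:t0 B:t1
  2. max(9,9)=9c; end=25; A:t2 B:t1
  3. max(7,5)=7c; end=32; A:t2 B:t3
  4. max(5,5)=5c; end=37; A:t4 B:t3
  5. max(5,6)=6c; end=43; A:t4 B:t5
  6. max(7,8)=8c; end=51; A:t6 B:t5
  7. max(3,3)=3c; end=54; A:t6 B:t7
  8. max(7,4)=7c; end=61; A:t8 B:t7
  9. 7=7c; end=68; A:t8 B:t7

end_cycle[2] = 25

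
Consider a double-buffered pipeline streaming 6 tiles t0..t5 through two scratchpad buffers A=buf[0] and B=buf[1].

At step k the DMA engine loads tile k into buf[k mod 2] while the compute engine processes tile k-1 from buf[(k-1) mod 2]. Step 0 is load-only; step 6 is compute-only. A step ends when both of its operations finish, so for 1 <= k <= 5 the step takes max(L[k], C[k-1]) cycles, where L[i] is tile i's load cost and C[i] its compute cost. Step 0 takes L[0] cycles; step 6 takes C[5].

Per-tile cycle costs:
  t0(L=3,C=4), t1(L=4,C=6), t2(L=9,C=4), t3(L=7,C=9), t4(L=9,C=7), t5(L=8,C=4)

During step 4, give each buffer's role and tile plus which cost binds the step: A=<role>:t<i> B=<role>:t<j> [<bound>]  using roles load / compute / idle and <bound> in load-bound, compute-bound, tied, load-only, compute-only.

step 0: L[0]=3 → dur=3, Σ=3 | A=load:t0 B=idle [load-only]
step 1: L[1]=4 C[0]=4 → dur=4, Σ=7 | A=compute:t0 B=load:t1 [tied]
step 2: L[2]=9 C[1]=6 → dur=9, Σ=16 | A=load:t2 B=compute:t1 [load-bound]
step 3: L[3]=7 C[2]=4 → dur=7, Σ=23 | A=compute:t2 B=load:t3 [load-bound]
step 4: L[4]=9 C[3]=9 → dur=9, Σ=32 | A=load:t4 B=compute:t3 [tied]
step 5: L[5]=8 C[4]=7 → dur=8, Σ=40 | A=compute:t4 B=load:t5 [load-bound]
step 6: C[5]=4 → dur=4, Σ=44 | A=idle B=compute:t5 [compute-only]

step 4: A=load:t4 B=compute:t3 [tied]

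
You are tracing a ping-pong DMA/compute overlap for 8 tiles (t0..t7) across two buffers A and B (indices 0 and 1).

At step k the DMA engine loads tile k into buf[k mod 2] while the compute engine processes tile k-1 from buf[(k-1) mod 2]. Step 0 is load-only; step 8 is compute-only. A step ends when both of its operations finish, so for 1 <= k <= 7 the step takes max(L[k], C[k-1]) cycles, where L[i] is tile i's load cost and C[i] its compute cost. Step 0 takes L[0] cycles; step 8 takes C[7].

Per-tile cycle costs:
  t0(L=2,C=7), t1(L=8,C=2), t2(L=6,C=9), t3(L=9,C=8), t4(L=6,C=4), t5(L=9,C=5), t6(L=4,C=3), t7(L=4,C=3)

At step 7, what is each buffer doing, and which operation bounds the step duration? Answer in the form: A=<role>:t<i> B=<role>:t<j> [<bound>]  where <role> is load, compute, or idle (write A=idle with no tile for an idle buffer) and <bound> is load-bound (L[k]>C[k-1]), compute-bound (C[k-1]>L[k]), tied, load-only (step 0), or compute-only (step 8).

  0. 2=2c; end=2; A:t0 B:-
  1. max(8,7)=8c; end=10; A:t0 B:t1
  2. max(6,2)=6c; end=16; A:t2 B:t1
  3. max(9,9)=9c; end=25; A:t2 B:t3
  4. max(6,8)=8c; end=33; A:t4 B:t3
  5. max(9,4)=9c; end=42; A:t4 B:t5
  6. max(4,5)=5c; end=47; A:t6 B:t5
  7. max(4,3)=4c; end=51; A:t6 B:t7
  8. 3=3c; end=54; A:t6 B:t7

step 7: A=compute:t6 B=load:t7 [load-bound]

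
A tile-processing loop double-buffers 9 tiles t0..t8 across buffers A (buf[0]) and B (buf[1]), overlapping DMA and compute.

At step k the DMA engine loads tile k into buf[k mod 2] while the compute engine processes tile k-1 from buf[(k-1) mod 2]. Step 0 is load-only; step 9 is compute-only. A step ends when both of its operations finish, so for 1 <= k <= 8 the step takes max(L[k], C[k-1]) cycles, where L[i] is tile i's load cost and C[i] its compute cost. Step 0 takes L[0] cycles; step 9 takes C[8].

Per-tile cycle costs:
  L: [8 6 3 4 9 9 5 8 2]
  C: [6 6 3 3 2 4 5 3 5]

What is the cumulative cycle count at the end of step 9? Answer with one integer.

[0] DMA t0→A (8c) ∥ CU idle ⇒ 8c, clock 8
[1] DMA t1→B (6c) ∥ CU A:t0 (6c) ⇒ 6c, clock 14
[2] DMA t2→A (3c) ∥ CU B:t1 (6c) ⇒ 6c, clock 20
[3] DMA t3→B (4c) ∥ CU A:t2 (3c) ⇒ 4c, clock 24
[4] DMA t4→A (9c) ∥ CU B:t3 (3c) ⇒ 9c, clock 33
[5] DMA t5→B (9c) ∥ CU A:t4 (2c) ⇒ 9c, clock 42
[6] DMA t6→A (5c) ∥ CU B:t5 (4c) ⇒ 5c, clock 47
[7] DMA t7→B (8c) ∥ CU A:t6 (5c) ⇒ 8c, clock 55
[8] DMA t8→A (2c) ∥ CU B:t7 (3c) ⇒ 3c, clock 58
[9] DMA idle ∥ CU A:t8 (5c) ⇒ 5c, clock 63

end_cycle[9] = 63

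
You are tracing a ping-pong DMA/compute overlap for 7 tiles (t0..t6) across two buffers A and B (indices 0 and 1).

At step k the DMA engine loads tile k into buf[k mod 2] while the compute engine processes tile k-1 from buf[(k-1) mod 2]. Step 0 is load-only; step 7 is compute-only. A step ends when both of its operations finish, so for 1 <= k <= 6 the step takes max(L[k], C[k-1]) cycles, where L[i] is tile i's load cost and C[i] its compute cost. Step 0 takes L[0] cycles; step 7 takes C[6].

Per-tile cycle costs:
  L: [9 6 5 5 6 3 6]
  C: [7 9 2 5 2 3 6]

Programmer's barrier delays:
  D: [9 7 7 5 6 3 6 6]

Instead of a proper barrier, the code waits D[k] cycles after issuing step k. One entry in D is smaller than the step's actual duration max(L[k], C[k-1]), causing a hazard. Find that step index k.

hazard at step 2

step 0: need L[0]=9 = 9; D[0]=9 ok
step 1: need max(L[1]=6,C[0]=7) = 7; D[1]=7 ok
step 2: need max(L[2]=5,C[1]=9) = 9; D[2]=7 SHORT
step 3: need max(L[3]=5,C[2]=2) = 5; D[3]=5 ok
step 4: need max(L[4]=6,C[3]=5) = 6; D[4]=6 ok
step 5: need max(L[5]=3,C[4]=2) = 3; D[5]=3 ok
step 6: need max(L[6]=6,C[5]=3) = 6; D[6]=6 ok
step 7: need C[6]=6 = 6; D[7]=6 ok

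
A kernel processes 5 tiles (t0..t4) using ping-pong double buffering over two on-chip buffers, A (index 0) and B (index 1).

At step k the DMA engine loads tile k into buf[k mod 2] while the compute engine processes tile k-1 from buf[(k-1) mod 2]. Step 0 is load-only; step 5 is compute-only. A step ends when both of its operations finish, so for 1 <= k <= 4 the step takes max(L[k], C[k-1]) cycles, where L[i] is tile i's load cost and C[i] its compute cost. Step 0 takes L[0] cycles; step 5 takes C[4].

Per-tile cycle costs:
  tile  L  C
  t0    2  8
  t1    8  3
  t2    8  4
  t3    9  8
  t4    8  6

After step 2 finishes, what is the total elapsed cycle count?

  0. 2=2c; end=2; A:t0 B:-
  1. max(8,8)=8c; end=10; A:t0 B:t1
  2. max(8,3)=8c; end=18; A:t2 B:t1
  3. max(9,4)=9c; end=27; A:t2 B:t3
  4. max(8,8)=8c; end=35; A:t4 B:t3
  5. 6=6c; end=41; A:t4 B:t3

end_cycle[2] = 18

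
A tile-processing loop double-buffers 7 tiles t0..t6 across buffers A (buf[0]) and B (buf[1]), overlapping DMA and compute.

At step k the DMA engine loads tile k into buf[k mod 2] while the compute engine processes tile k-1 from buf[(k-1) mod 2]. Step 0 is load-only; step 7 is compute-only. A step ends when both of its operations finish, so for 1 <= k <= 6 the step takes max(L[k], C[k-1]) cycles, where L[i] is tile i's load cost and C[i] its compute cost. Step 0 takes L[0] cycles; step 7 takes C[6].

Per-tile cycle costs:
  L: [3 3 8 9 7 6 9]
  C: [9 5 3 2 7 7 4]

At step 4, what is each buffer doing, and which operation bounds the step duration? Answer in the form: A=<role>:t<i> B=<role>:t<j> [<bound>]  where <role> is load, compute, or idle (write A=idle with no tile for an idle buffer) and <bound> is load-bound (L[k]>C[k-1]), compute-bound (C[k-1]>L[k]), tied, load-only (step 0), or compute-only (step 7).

step 4: A=load:t4 B=compute:t3 [load-bound]

step 0: L[0]=3 → dur=3, Σ=3 | A=load:t0 B=idle [load-only]
step 1: L[1]=3 C[0]=9 → dur=9, Σ=12 | A=compute:t0 B=load:t1 [compute-bound]
step 2: L[2]=8 C[1]=5 → dur=8, Σ=20 | A=load:t2 B=compute:t1 [load-bound]
step 3: L[3]=9 C[2]=3 → dur=9, Σ=29 | A=compute:t2 B=load:t3 [load-bound]
step 4: L[4]=7 C[3]=2 → dur=7, Σ=36 | A=load:t4 B=compute:t3 [load-bound]
step 5: L[5]=6 C[4]=7 → dur=7, Σ=43 | A=compute:t4 B=load:t5 [compute-bound]
step 6: L[6]=9 C[5]=7 → dur=9, Σ=52 | A=load:t6 B=compute:t5 [load-bound]
step 7: C[6]=4 → dur=4, Σ=56 | A=compute:t6 B=idle [compute-only]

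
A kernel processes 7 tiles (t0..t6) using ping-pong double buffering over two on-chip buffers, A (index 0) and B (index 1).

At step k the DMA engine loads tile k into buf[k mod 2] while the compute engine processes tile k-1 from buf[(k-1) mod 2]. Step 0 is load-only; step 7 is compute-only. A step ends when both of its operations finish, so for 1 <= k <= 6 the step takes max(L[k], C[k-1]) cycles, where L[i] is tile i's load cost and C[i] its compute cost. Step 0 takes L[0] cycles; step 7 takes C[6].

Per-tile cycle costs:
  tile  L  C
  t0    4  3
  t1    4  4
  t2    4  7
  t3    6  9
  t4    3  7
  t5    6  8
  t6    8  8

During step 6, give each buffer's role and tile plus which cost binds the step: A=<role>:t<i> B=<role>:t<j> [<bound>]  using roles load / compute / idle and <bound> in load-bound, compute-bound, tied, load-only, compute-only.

step 6: A=load:t6 B=compute:t5 [tied]

k=0 load=t0/4c comp=- wait=4 total=4
k=1 load=t1/4c comp=t0/3c wait=4 total=8
k=2 load=t2/4c comp=t1/4c wait=4 total=12
k=3 load=t3/6c comp=t2/7c wait=7 total=19
k=4 load=t4/3c comp=t3/9c wait=9 total=28
k=5 load=t5/6c comp=t4/7c wait=7 total=35
k=6 load=t6/8c comp=t5/8c wait=8 total=43
k=7 load=- comp=t6/8c wait=8 total=51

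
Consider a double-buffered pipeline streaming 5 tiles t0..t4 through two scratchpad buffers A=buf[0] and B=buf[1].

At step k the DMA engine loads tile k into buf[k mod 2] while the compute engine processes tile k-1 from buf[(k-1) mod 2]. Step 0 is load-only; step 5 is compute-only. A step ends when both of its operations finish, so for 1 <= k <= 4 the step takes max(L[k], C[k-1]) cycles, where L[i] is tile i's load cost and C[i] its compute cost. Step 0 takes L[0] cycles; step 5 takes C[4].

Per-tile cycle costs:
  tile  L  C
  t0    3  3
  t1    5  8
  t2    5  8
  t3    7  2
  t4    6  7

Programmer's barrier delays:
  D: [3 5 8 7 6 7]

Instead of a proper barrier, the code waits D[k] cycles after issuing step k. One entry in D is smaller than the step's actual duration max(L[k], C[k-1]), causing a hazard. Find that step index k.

hazard at step 3

[0] required=L[0]=3=3 vs D=3 ok
[1] required=max(L[1]=5,C[0]=3)=5 vs D=5 ok
[2] required=max(L[2]=5,C[1]=8)=8 vs D=8 ok
[3] required=max(L[3]=7,C[2]=8)=8 vs D=7 SHORT
[4] required=max(L[4]=6,C[3]=2)=6 vs D=6 ok
[5] required=C[4]=7=7 vs D=7 ok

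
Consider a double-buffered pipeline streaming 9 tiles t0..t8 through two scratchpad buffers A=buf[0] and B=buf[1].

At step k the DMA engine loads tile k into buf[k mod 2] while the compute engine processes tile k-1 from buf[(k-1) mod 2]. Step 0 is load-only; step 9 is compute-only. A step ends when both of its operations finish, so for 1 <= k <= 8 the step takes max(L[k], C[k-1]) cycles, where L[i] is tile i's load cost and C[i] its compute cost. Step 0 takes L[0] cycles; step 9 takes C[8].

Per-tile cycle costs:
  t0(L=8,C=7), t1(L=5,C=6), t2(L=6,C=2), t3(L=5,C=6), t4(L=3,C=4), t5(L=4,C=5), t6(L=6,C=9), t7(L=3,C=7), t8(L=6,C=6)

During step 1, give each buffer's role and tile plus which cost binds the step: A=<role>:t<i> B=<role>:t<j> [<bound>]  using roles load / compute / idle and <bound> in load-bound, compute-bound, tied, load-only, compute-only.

step 1: A=compute:t0 B=load:t1 [compute-bound]

  0. 8=8c; end=8; A:t0 B:-
  1. max(5,7)=7c; end=15; A:t0 B:t1
  2. max(6,6)=6c; end=21; A:t2 B:t1
  3. max(5,2)=5c; end=26; A:t2 B:t3
  4. max(3,6)=6c; end=32; A:t4 B:t3
  5. max(4,4)=4c; end=36; A:t4 B:t5
  6. max(6,5)=6c; end=42; A:t6 B:t5
  7. max(3,9)=9c; end=51; A:t6 B:t7
  8. max(6,7)=7c; end=58; A:t8 B:t7
  9. 6=6c; end=64; A:t8 B:t7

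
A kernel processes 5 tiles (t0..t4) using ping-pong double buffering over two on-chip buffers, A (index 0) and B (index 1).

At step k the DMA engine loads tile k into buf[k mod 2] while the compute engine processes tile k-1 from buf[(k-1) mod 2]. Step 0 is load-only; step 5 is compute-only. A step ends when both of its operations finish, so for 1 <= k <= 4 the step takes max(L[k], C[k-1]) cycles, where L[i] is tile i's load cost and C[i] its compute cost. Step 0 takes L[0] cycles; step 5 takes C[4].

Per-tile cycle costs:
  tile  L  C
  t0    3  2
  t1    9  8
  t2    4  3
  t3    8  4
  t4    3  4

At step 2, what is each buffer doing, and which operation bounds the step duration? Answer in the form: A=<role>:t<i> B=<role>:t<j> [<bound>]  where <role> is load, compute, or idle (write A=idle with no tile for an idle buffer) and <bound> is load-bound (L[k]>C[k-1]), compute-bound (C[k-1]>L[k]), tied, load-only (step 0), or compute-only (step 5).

  0. 3=3c; end=3; A:t0 B:-
  1. max(9,2)=9c; end=12; A:t0 B:t1
  2. max(4,8)=8c; end=20; A:t2 B:t1
  3. max(8,3)=8c; end=28; A:t2 B:t3
  4. max(3,4)=4c; end=32; A:t4 B:t3
  5. 4=4c; end=36; A:t4 B:t3

step 2: A=load:t2 B=compute:t1 [compute-bound]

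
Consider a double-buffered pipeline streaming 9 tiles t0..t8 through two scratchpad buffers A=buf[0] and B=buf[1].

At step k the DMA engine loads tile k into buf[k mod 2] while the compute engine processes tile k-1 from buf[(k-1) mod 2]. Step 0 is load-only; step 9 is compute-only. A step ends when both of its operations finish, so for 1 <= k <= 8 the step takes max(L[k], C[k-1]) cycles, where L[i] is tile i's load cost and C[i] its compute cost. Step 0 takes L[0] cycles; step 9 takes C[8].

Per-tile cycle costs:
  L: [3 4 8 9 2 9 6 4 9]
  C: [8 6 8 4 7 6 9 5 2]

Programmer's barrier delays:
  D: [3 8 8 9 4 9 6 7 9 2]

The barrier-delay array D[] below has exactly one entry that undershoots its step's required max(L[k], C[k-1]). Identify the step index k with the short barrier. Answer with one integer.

hazard at step 7

k=0 barrier L[0]=3→3c, D[0]=3 ok
k=1 barrier max(L[1]=4,C[0]=8)→8c, D[1]=8 ok
k=2 barrier max(L[2]=8,C[1]=6)→8c, D[2]=8 ok
k=3 barrier max(L[3]=9,C[2]=8)→9c, D[3]=9 ok
k=4 barrier max(L[4]=2,C[3]=4)→4c, D[4]=4 ok
k=5 barrier max(L[5]=9,C[4]=7)→9c, D[5]=9 ok
k=6 barrier max(L[6]=6,C[5]=6)→6c, D[6]=6 ok
k=7 barrier max(L[7]=4,C[6]=9)→9c, D[7]=7 SHORT
k=8 barrier max(L[8]=9,C[7]=5)→9c, D[8]=9 ok
k=9 barrier C[8]=2→2c, D[9]=2 ok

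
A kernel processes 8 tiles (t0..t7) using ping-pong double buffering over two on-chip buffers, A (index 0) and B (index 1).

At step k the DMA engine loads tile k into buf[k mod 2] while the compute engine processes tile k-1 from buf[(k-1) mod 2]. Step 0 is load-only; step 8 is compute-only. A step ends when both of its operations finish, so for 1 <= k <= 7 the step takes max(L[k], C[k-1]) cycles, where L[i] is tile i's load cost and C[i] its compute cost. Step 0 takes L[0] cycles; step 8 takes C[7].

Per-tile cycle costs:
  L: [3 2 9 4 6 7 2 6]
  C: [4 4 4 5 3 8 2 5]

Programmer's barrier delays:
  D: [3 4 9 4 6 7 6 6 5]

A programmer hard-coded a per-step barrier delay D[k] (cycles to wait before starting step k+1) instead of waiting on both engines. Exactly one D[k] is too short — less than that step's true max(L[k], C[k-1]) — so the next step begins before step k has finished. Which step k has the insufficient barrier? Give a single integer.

[0] required=L[0]=3=3 vs D=3 ok
[1] required=max(L[1]=2,C[0]=4)=4 vs D=4 ok
[2] required=max(L[2]=9,C[1]=4)=9 vs D=9 ok
[3] required=max(L[3]=4,C[2]=4)=4 vs D=4 ok
[4] required=max(L[4]=6,C[3]=5)=6 vs D=6 ok
[5] required=max(L[5]=7,C[4]=3)=7 vs D=7 ok
[6] required=max(L[6]=2,C[5]=8)=8 vs D=6 SHORT
[7] required=max(L[7]=6,C[6]=2)=6 vs D=6 ok
[8] required=C[7]=5=5 vs D=5 ok

hazard at step 6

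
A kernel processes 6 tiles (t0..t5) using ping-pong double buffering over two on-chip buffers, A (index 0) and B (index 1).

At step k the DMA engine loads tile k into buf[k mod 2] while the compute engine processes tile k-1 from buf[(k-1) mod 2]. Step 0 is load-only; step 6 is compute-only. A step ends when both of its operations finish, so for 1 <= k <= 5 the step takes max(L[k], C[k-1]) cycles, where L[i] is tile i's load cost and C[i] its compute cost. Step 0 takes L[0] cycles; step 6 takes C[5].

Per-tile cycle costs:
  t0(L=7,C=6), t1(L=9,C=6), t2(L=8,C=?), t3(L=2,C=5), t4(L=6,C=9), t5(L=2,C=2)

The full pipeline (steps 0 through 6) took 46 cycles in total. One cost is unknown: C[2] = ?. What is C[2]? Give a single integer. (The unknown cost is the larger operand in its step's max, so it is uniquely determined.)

step 0 = dur = L[0]=7 = 7
step 1 = dur = max(L[1]=9, C[0]=6) = 9
step 2 = dur = max(L[2]=8, C[1]=6) = 8
step 3 = dur = max(L[3]=2, C[2]=?) = C[2]  (unknown; binding)
step 4 = dur = max(L[4]=6, C[3]=5) = 6
step 5 = dur = max(L[5]=2, C[4]=9) = 9
step 6 = dur = C[5]=2 = 2
sum of known step durations = 41
dur[3] = total - known = 46 - 41 = 5
C[2] is the binding max in step 3, so C[2] = dur[3] = 5

C[2] = 5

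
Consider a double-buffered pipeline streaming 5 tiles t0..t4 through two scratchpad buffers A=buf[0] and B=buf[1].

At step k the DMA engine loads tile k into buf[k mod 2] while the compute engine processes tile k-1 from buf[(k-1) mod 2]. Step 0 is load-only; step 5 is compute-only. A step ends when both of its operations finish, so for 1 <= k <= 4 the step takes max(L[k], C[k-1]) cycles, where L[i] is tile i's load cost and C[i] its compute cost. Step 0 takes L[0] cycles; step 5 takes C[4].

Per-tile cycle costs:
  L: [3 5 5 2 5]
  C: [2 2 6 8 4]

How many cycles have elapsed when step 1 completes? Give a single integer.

end_cycle[1] = 8

step 0: L[0]=3 → dur=3, Σ=3 | A=load:t0 B=idle [load-only]
step 1: L[1]=5 C[0]=2 → dur=5, Σ=8 | A=compute:t0 B=load:t1 [load-bound]
step 2: L[2]=5 C[1]=2 → dur=5, Σ=13 | A=load:t2 B=compute:t1 [load-bound]
step 3: L[3]=2 C[2]=6 → dur=6, Σ=19 | A=compute:t2 B=load:t3 [compute-bound]
step 4: L[4]=5 C[3]=8 → dur=8, Σ=27 | A=load:t4 B=compute:t3 [compute-bound]
step 5: C[4]=4 → dur=4, Σ=31 | A=compute:t4 B=idle [compute-only]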